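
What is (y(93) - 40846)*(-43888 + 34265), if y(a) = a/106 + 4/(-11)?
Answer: 458303429451/1166 ≈ 3.9306e+8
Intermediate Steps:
y(a) = -4/11 + a/106 (y(a) = a*(1/106) + 4*(-1/11) = a/106 - 4/11 = -4/11 + a/106)
(y(93) - 40846)*(-43888 + 34265) = ((-4/11 + (1/106)*93) - 40846)*(-43888 + 34265) = ((-4/11 + 93/106) - 40846)*(-9623) = (599/1166 - 40846)*(-9623) = -47625837/1166*(-9623) = 458303429451/1166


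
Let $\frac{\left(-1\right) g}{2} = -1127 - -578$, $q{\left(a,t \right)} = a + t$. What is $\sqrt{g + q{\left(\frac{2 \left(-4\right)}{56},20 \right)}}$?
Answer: $\frac{5 \sqrt{2191}}{7} \approx 33.434$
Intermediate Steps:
$g = 1098$ ($g = - 2 \left(-1127 - -578\right) = - 2 \left(-1127 + 578\right) = \left(-2\right) \left(-549\right) = 1098$)
$\sqrt{g + q{\left(\frac{2 \left(-4\right)}{56},20 \right)}} = \sqrt{1098 + \left(\frac{2 \left(-4\right)}{56} + 20\right)} = \sqrt{1098 + \left(\left(-8\right) \frac{1}{56} + 20\right)} = \sqrt{1098 + \left(- \frac{1}{7} + 20\right)} = \sqrt{1098 + \frac{139}{7}} = \sqrt{\frac{7825}{7}} = \frac{5 \sqrt{2191}}{7}$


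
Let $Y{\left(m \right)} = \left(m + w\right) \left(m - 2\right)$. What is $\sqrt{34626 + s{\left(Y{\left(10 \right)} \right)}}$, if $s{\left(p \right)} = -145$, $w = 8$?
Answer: $29 \sqrt{41} \approx 185.69$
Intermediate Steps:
$Y{\left(m \right)} = \left(-2 + m\right) \left(8 + m\right)$ ($Y{\left(m \right)} = \left(m + 8\right) \left(m - 2\right) = \left(8 + m\right) \left(-2 + m\right) = \left(-2 + m\right) \left(8 + m\right)$)
$\sqrt{34626 + s{\left(Y{\left(10 \right)} \right)}} = \sqrt{34626 - 145} = \sqrt{34481} = 29 \sqrt{41}$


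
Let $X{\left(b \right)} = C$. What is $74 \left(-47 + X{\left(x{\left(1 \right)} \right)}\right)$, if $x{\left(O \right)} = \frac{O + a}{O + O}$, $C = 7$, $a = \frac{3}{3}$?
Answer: $-2960$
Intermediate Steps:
$a = 1$ ($a = 3 \cdot \frac{1}{3} = 1$)
$x{\left(O \right)} = \frac{1 + O}{2 O}$ ($x{\left(O \right)} = \frac{O + 1}{O + O} = \frac{1 + O}{2 O}$)
$X{\left(b \right)} = 7$
$74 \left(-47 + X{\left(x{\left(1 \right)} \right)}\right) = 74 \left(-47 + 7\right) = 74 \left(-40\right) = -2960$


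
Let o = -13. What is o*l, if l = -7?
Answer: 91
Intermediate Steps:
o*l = -13*(-7) = 91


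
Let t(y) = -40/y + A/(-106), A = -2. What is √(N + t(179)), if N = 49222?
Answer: √4430117570251/9487 ≈ 221.86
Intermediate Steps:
t(y) = 1/53 - 40/y (t(y) = -40/y - 2/(-106) = -40/y - 2*(-1/106) = -40/y + 1/53 = 1/53 - 40/y)
√(N + t(179)) = √(49222 + (1/53)*(-2120 + 179)/179) = √(49222 + (1/53)*(1/179)*(-1941)) = √(49222 - 1941/9487) = √(466967173/9487) = √4430117570251/9487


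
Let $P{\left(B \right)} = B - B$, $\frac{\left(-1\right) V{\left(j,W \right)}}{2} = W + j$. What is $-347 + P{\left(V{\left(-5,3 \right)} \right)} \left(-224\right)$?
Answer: $-347$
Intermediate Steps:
$V{\left(j,W \right)} = - 2 W - 2 j$ ($V{\left(j,W \right)} = - 2 \left(W + j\right) = - 2 W - 2 j$)
$P{\left(B \right)} = 0$
$-347 + P{\left(V{\left(-5,3 \right)} \right)} \left(-224\right) = -347 + 0 \left(-224\right) = -347 + 0 = -347$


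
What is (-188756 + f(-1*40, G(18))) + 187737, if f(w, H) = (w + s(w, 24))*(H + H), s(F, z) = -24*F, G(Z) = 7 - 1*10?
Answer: -6539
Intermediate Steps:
G(Z) = -3 (G(Z) = 7 - 10 = -3)
f(w, H) = -46*H*w (f(w, H) = (w - 24*w)*(H + H) = (-23*w)*(2*H) = -46*H*w)
(-188756 + f(-1*40, G(18))) + 187737 = (-188756 - 46*(-3)*(-1*40)) + 187737 = (-188756 - 46*(-3)*(-40)) + 187737 = (-188756 - 5520) + 187737 = -194276 + 187737 = -6539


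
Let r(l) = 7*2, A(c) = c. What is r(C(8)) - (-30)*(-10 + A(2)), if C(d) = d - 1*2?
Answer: -226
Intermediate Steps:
C(d) = -2 + d (C(d) = d - 2 = -2 + d)
r(l) = 14
r(C(8)) - (-30)*(-10 + A(2)) = 14 - (-30)*(-10 + 2) = 14 - (-30)*(-8) = 14 - 1*240 = 14 - 240 = -226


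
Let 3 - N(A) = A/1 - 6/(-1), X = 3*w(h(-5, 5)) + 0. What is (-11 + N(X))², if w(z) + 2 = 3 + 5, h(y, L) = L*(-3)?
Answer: 1024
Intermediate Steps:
h(y, L) = -3*L
w(z) = 6 (w(z) = -2 + (3 + 5) = -2 + 8 = 6)
X = 18 (X = 3*6 + 0 = 18 + 0 = 18)
N(A) = -3 - A (N(A) = 3 - (A/1 - 6/(-1)) = 3 - (A*1 - 6*(-1)) = 3 - (A + 6) = 3 - (6 + A) = 3 + (-6 - A) = -3 - A)
(-11 + N(X))² = (-11 + (-3 - 1*18))² = (-11 + (-3 - 18))² = (-11 - 21)² = (-32)² = 1024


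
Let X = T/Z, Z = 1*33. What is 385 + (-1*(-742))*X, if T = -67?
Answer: -37009/33 ≈ -1121.5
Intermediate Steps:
Z = 33
X = -67/33 ≈ -2.0303
385 + (-1*(-742))*X = 385 - 1*(-742)*(-67/33) = 385 + 742*(-67/33) = 385 - 49714/33 = -37009/33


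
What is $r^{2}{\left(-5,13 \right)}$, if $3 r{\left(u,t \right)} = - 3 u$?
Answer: $25$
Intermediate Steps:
$r{\left(u,t \right)} = - u$ ($r{\left(u,t \right)} = \frac{\left(-3\right) u}{3} = - u$)
$r^{2}{\left(-5,13 \right)} = \left(\left(-1\right) \left(-5\right)\right)^{2} = 5^{2} = 25$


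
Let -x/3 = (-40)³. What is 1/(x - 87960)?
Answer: 1/104040 ≈ 9.6117e-6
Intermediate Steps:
x = 192000 (x = -3*(-40)³ = -3*(-64000) = 192000)
1/(x - 87960) = 1/(192000 - 87960) = 1/104040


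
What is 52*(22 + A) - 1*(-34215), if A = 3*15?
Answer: 37699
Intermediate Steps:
A = 45
52*(22 + A) - 1*(-34215) = 52*(22 + 45) - 1*(-34215) = 52*67 + 34215 = 3484 + 34215 = 37699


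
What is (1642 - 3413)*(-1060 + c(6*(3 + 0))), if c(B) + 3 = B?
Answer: 1850695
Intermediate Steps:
c(B) = -3 + B
(1642 - 3413)*(-1060 + c(6*(3 + 0))) = (1642 - 3413)*(-1060 + (-3 + 6*(3 + 0))) = -1771*(-1060 + (-3 + 6*3)) = -1771*(-1060 + (-3 + 18)) = -1771*(-1060 + 15) = -1771*(-1045) = 1850695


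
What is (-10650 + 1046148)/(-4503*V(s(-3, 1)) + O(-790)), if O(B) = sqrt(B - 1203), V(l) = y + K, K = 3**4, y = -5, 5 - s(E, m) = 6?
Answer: -354376409544/117120005977 - 1035498*I*sqrt(1993)/117120005977 ≈ -3.0258 - 0.0003947*I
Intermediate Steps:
s(E, m) = -1 (s(E, m) = 5 - 1*6 = 5 - 6 = -1)
K = 81
V(l) = 76 (V(l) = -5 + 81 = 76)
O(B) = sqrt(-1203 + B)
(-10650 + 1046148)/(-4503*V(s(-3, 1)) + O(-790)) = (-10650 + 1046148)/(-4503*76 + sqrt(-1203 - 790)) = 1035498/(-342228 + sqrt(-1993)) = 1035498/(-342228 + I*sqrt(1993))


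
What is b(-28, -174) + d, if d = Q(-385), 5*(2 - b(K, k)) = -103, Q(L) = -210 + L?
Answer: -2862/5 ≈ -572.40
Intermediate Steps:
b(K, k) = 113/5 (b(K, k) = 2 - ⅕*(-103) = 2 + 103/5 = 113/5)
d = -595 (d = -210 - 385 = -595)
b(-28, -174) + d = 113/5 - 595 = -2862/5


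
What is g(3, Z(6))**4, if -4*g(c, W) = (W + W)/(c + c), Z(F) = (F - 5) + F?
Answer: 2401/20736 ≈ 0.11579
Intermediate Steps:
Z(F) = -5 + 2*F (Z(F) = (-5 + F) + F = -5 + 2*F)
g(c, W) = -W/(4*c) (g(c, W) = -(W + W)/(4*(c + c)) = -2*W/(4*(2*c)) = -2*W*1/(2*c)/4 = -W/(4*c))
g(3, Z(6))**4 = (-1/4*(-5 + 2*6)/3)**4 = (-1/4*(-5 + 12)*1/3)**4 = (-1/4*7*1/3)**4 = (-7/12)**4 = 2401/20736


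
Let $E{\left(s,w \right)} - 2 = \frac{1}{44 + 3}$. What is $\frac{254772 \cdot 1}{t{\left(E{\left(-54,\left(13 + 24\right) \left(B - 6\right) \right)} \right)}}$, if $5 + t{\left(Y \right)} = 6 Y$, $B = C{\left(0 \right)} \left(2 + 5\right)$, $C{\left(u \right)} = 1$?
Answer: $\frac{11974284}{335} \approx 35744.0$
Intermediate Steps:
$B = 7$ ($B = 1 \left(2 + 5\right) = 1 \cdot 7 = 7$)
$E{\left(s,w \right)} = \frac{95}{47}$ ($E{\left(s,w \right)} = 2 + \frac{1}{44 + 3} = 2 + \frac{1}{47} = \frac{95}{47}$)
$t{\left(Y \right)} = -5 + 6 Y$
$\frac{254772 \cdot 1}{t{\left(E{\left(-54,\left(13 + 24\right) \left(B - 6\right) \right)} \right)}} = \frac{254772 \cdot 1}{-5 + 6 \cdot \frac{95}{47}} = \frac{254772}{-5 + \frac{570}{47}} = \frac{254772}{\frac{335}{47}} = 254772 \cdot \frac{47}{335} = \frac{11974284}{335}$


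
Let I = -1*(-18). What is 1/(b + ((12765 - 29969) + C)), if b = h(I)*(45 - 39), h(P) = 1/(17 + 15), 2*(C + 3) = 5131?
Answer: -16/234261 ≈ -6.8300e-5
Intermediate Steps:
C = 5125/2 (C = -3 + (1/2)*5131 = -3 + 5131/2 = 5125/2 ≈ 2562.5)
I = 18
h(P) = 1/32
b = 3/16 (b = (45 - 39)/32 = (1/32)*6 = 3/16 ≈ 0.18750)
1/(b + ((12765 - 29969) + C)) = 1/(3/16 + ((12765 - 29969) + 5125/2)) = 1/(3/16 + (-17204 + 5125/2)) = 1/(3/16 - 29283/2) = 1/(-234261/16) = -16/234261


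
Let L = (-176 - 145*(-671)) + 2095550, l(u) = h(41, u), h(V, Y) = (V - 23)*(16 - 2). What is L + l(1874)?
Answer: 2192921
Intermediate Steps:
h(V, Y) = -322 + 14*V (h(V, Y) = (-23 + V)*14 = -322 + 14*V)
l(u) = 252 (l(u) = -322 + 14*41 = -322 + 574 = 252)
L = 2192669 (L = (-176 + 97295) + 2095550 = 97119 + 2095550 = 2192669)
L + l(1874) = 2192669 + 252 = 2192921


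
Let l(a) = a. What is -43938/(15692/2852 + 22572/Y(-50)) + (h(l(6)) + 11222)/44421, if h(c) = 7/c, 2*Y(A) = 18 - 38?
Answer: 42288908674937/2139484959378 ≈ 19.766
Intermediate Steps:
Y(A) = -10 (Y(A) = (18 - 38)/2 = (½)*(-20) = -10)
-43938/(15692/2852 + 22572/Y(-50)) + (h(l(6)) + 11222)/44421 = -43938/(15692/2852 + 22572/(-10)) + (7/6 + 11222)/44421 = -43938/(15692*(1/2852) + 22572*(-⅒)) + (7*(⅙) + 11222)*(1/44421) = -43938/(3923/713 - 11286/5) + (7/6 + 11222)*(1/44421) = -43938/(-8027303/3565) + (67339/6)*(1/44421) = -43938*(-3565/8027303) + 67339/266526 = 156638970/8027303 + 67339/266526 = 42288908674937/2139484959378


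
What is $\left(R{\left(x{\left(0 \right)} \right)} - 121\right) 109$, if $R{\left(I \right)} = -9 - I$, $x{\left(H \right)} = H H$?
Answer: $-14170$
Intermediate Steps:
$x{\left(H \right)} = H^{2}$
$\left(R{\left(x{\left(0 \right)} \right)} - 121\right) 109 = \left(\left(-9 - 0^{2}\right) - 121\right) 109 = \left(\left(-9 - 0\right) - 121\right) 109 = \left(\left(-9 + 0\right) - 121\right) 109 = \left(-9 - 121\right) 109 = \left(-130\right) 109 = -14170$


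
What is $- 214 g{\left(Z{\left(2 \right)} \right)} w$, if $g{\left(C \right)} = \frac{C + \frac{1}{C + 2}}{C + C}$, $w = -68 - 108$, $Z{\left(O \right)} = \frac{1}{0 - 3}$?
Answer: $- \frac{75328}{5} \approx -15066.0$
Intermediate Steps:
$Z{\left(O \right)} = - \frac{1}{3}$ ($Z{\left(O \right)} = \frac{1}{-3} = - \frac{1}{3}$)
$w = -176$ ($w = -68 - 108 = -176$)
$g{\left(C \right)} = \frac{C + \frac{1}{2 + C}}{2 C}$
$- 214 g{\left(Z{\left(2 \right)} \right)} w = - 214 \frac{1 + \left(- \frac{1}{3}\right)^{2} + 2 \left(- \frac{1}{3}\right)}{2 \left(- \frac{1}{3}\right) \left(2 - \frac{1}{3}\right)} \left(-176\right) = - 214 \cdot \frac{1}{2} \left(-3\right) \frac{1}{\frac{5}{3}} \left(1 + \frac{1}{9} - \frac{2}{3}\right) \left(-176\right) = - 214 \cdot \frac{1}{2} \left(-3\right) \frac{3}{5} \cdot \frac{4}{9} \left(-176\right) = \left(-214\right) \left(- \frac{2}{5}\right) \left(-176\right) = \frac{428}{5} \left(-176\right) = - \frac{75328}{5}$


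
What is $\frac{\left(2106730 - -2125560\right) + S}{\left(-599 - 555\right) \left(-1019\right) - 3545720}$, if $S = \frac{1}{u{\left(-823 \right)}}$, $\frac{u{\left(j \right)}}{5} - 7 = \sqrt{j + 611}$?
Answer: $\frac{- 42322900 \sqrt{53} + 148130151 i}{11848970 \left(- 7 i + 2 \sqrt{53}\right)} \approx -1.7859 + 4.6566 \cdot 10^{-9} i$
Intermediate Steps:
$u{\left(j \right)} = 35 + 5 \sqrt{611 + j}$ ($u{\left(j \right)} = 35 + 5 \sqrt{j + 611} = 35 + 5 \sqrt{611 + j}$)
$S = \frac{1}{35 + 10 i \sqrt{53}}$ ($S = \frac{1}{35 + 5 \sqrt{611 - 823}} = \frac{1}{35 + 5 \sqrt{-212}} = \frac{1}{35 + 5 \cdot 2 i \sqrt{53}} = \frac{1}{35 + 10 i \sqrt{53}} \approx 0.005364 - 0.011157 i$)
$\frac{\left(2106730 - -2125560\right) + S}{\left(-599 - 555\right) \left(-1019\right) - 3545720} = \frac{\left(2106730 - -2125560\right) + \left(\frac{7}{1305} - \frac{2 i \sqrt{53}}{1305}\right)}{\left(-599 - 555\right) \left(-1019\right) - 3545720} = \frac{\left(2106730 + 2125560\right) + \left(\frac{7}{1305} - \frac{2 i \sqrt{53}}{1305}\right)}{\left(-1154\right) \left(-1019\right) - 3545720} = \frac{4232290 + \left(\frac{7}{1305} - \frac{2 i \sqrt{53}}{1305}\right)}{1175926 - 3545720} = \frac{\frac{5523138457}{1305} - \frac{2 i \sqrt{53}}{1305}}{-2369794} = \left(\frac{5523138457}{1305} - \frac{2 i \sqrt{53}}{1305}\right) \left(- \frac{1}{2369794}\right) = - \frac{5523138457}{3092581170} + \frac{i \sqrt{53}}{1546290585}$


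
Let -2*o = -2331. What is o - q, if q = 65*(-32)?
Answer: 6491/2 ≈ 3245.5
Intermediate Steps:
o = 2331/2 (o = -1/2*(-2331) = 2331/2 ≈ 1165.5)
q = -2080
o - q = 2331/2 - 1*(-2080) = 2331/2 + 2080 = 6491/2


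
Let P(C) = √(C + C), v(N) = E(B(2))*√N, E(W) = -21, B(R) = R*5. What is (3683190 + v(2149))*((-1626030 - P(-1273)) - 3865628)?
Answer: -21*(175390 - √2149)*(5491658 + I*√2546) ≈ -2.0221e+13 - 1.858e+8*I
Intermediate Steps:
B(R) = 5*R
v(N) = -21*√N
P(C) = √2*√C (P(C) = √(2*C) = √2*√C)
(3683190 + v(2149))*((-1626030 - P(-1273)) - 3865628) = (3683190 - 21*√2149)*((-1626030 - √2*√(-1273)) - 3865628) = (3683190 - 21*√2149)*((-1626030 - √2*I*√1273) - 3865628) = (3683190 - 21*√2149)*((-1626030 - I*√2546) - 3865628) = (3683190 - 21*√2149)*(-5491658 - I*√2546) = (-5491658 - I*√2546)*(3683190 - 21*√2149)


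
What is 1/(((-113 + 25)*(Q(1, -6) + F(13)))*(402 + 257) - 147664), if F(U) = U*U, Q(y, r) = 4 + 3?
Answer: -1/10354256 ≈ -9.6579e-8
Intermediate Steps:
Q(y, r) = 7
F(U) = U²
1/(((-113 + 25)*(Q(1, -6) + F(13)))*(402 + 257) - 147664) = 1/(((-113 + 25)*(7 + 13²))*(402 + 257) - 147664) = 1/(-88*(7 + 169)*659 - 147664) = 1/(-88*176*659 - 147664) = 1/(-15488*659 - 147664) = 1/(-10206592 - 147664) = 1/(-10354256) = -1/10354256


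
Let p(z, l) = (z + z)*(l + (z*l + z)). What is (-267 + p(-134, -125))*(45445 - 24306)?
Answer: -93431314845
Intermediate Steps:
p(z, l) = 2*z*(l + z + l*z) (p(z, l) = (2*z)*(l + (l*z + z)) = (2*z)*(l + (z + l*z)) = (2*z)*(l + z + l*z) = 2*z*(l + z + l*z))
(-267 + p(-134, -125))*(45445 - 24306) = (-267 + 2*(-134)*(-125 - 134 - 125*(-134)))*(45445 - 24306) = (-267 + 2*(-134)*(-125 - 134 + 16750))*21139 = (-267 + 2*(-134)*16491)*21139 = (-267 - 4419588)*21139 = -4419855*21139 = -93431314845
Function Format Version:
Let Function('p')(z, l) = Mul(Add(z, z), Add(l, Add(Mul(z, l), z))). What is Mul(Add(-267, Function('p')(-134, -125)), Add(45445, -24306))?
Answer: -93431314845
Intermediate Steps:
Function('p')(z, l) = Mul(2, z, Add(l, z, Mul(l, z))) (Function('p')(z, l) = Mul(Mul(2, z), Add(l, Add(Mul(l, z), z))) = Mul(Mul(2, z), Add(l, Add(z, Mul(l, z)))) = Mul(Mul(2, z), Add(l, z, Mul(l, z))) = Mul(2, z, Add(l, z, Mul(l, z))))
Mul(Add(-267, Function('p')(-134, -125)), Add(45445, -24306)) = Mul(Add(-267, Mul(2, -134, Add(-125, -134, Mul(-125, -134)))), Add(45445, -24306)) = Mul(Add(-267, Mul(2, -134, Add(-125, -134, 16750))), 21139) = Mul(Add(-267, Mul(2, -134, 16491)), 21139) = Mul(Add(-267, -4419588), 21139) = Mul(-4419855, 21139) = -93431314845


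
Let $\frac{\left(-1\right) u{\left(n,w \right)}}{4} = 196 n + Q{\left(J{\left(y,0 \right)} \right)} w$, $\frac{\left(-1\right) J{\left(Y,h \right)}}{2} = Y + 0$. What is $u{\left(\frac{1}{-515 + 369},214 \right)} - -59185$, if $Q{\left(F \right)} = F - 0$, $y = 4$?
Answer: $\frac{4820801}{73} \approx 66038.0$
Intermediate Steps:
$J{\left(Y,h \right)} = - 2 Y$ ($J{\left(Y,h \right)} = - 2 \left(Y + 0\right) = - 2 Y$)
$Q{\left(F \right)} = F$ ($Q{\left(F \right)} = F + 0 = F$)
$u{\left(n,w \right)} = - 784 n + 32 w$ ($u{\left(n,w \right)} = - 4 \left(196 n + \left(-2\right) 4 w\right) = - 4 \left(196 n - 8 w\right) = - 4 \left(- 8 w + 196 n\right) = - 784 n + 32 w$)
$u{\left(\frac{1}{-515 + 369},214 \right)} - -59185 = \left(- \frac{784}{-515 + 369} + 32 \cdot 214\right) - -59185 = \left(- \frac{784}{-146} + 6848\right) + 59185 = \left(\left(-784\right) \left(- \frac{1}{146}\right) + 6848\right) + 59185 = \left(\frac{392}{73} + 6848\right) + 59185 = \frac{500296}{73} + 59185 = \frac{4820801}{73}$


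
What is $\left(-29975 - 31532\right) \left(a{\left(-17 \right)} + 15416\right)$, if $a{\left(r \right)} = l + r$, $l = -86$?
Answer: $-941856691$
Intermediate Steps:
$a{\left(r \right)} = -86 + r$
$\left(-29975 - 31532\right) \left(a{\left(-17 \right)} + 15416\right) = \left(-29975 - 31532\right) \left(\left(-86 - 17\right) + 15416\right) = - 61507 \left(-103 + 15416\right) = \left(-61507\right) 15313 = -941856691$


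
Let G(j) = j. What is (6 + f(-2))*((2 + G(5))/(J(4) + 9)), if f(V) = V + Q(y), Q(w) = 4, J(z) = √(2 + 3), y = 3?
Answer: 126/19 - 14*√5/19 ≈ 4.9839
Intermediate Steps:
J(z) = √5
f(V) = 4 + V (f(V) = V + 4 = 4 + V)
(6 + f(-2))*((2 + G(5))/(J(4) + 9)) = (6 + (4 - 2))*((2 + 5)/(√5 + 9)) = (6 + 2)*(7/(9 + √5)) = 8*(7/(9 + √5)) = 56/(9 + √5)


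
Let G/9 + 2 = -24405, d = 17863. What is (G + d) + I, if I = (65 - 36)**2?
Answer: -200959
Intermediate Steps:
G = -219663 (G = -18 + 9*(-24405) = -18 - 219645 = -219663)
I = 841 (I = 29**2 = 841)
(G + d) + I = (-219663 + 17863) + 841 = -201800 + 841 = -200959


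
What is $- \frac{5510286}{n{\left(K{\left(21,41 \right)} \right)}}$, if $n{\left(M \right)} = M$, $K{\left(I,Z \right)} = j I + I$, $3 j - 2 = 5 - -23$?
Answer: $- \frac{1836762}{77} \approx -23854.0$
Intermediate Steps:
$j = 10$ ($j = \frac{2}{3} + \frac{5 - -23}{3} = \frac{2}{3} + \frac{5 + 23}{3} = \frac{2}{3} + \frac{1}{3} \cdot 28 = \frac{2}{3} + \frac{28}{3} = 10$)
$K{\left(I,Z \right)} = 11 I$ ($K{\left(I,Z \right)} = 10 I + I = 11 I$)
$- \frac{5510286}{n{\left(K{\left(21,41 \right)} \right)}} = - \frac{5510286}{11 \cdot 21} = - \frac{5510286}{231} = \left(-5510286\right) \frac{1}{231} = - \frac{1836762}{77}$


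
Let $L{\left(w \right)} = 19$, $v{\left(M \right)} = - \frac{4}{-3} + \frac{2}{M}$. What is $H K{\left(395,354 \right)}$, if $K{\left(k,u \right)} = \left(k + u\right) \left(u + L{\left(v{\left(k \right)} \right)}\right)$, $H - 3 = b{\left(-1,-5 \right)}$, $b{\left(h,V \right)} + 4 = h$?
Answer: $-558754$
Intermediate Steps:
$b{\left(h,V \right)} = -4 + h$
$H = -2$ ($H = 3 - 5 = -2$)
$v{\left(M \right)} = \frac{4}{3} + \frac{2}{M}$ ($v{\left(M \right)} = \left(-4\right) \left(- \frac{1}{3}\right) + \frac{2}{M} = \frac{4}{3} + \frac{2}{M}$)
$K{\left(k,u \right)} = \left(19 + u\right) \left(k + u\right)$ ($K{\left(k,u \right)} = \left(k + u\right) \left(u + 19\right) = \left(k + u\right) \left(19 + u\right) = \left(19 + u\right) \left(k + u\right)$)
$H K{\left(395,354 \right)} = - 2 \left(354^{2} + 19 \cdot 395 + 19 \cdot 354 + 395 \cdot 354\right) = - 2 \left(125316 + 7505 + 6726 + 139830\right) = \left(-2\right) 279377 = -558754$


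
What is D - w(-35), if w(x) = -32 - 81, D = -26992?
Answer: -26879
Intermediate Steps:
w(x) = -113
D - w(-35) = -26992 - 1*(-113) = -26992 + 113 = -26879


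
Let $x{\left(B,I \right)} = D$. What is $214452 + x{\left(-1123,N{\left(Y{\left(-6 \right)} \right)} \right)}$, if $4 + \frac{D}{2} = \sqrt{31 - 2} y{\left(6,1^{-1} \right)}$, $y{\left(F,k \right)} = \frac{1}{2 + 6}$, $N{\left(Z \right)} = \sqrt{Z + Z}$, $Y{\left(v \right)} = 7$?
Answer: $214444 + \frac{\sqrt{29}}{4} \approx 2.1445 \cdot 10^{5}$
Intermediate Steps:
$N{\left(Z \right)} = \sqrt{2} \sqrt{Z}$ ($N{\left(Z \right)} = \sqrt{2 Z} = \sqrt{2} \sqrt{Z}$)
$y{\left(F,k \right)} = \frac{1}{8}$
$D = -8 + \frac{\sqrt{29}}{4}$ ($D = -8 + 2 \sqrt{31 - 2} \cdot \frac{1}{8} = -8 + 2 \sqrt{29} \cdot \frac{1}{8} = -8 + 2 \frac{\sqrt{29}}{8} = -8 + \frac{\sqrt{29}}{4} \approx -6.6537$)
$x{\left(B,I \right)} = -8 + \frac{\sqrt{29}}{4}$
$214452 + x{\left(-1123,N{\left(Y{\left(-6 \right)} \right)} \right)} = 214452 - \left(8 - \frac{\sqrt{29}}{4}\right) = 214444 + \frac{\sqrt{29}}{4}$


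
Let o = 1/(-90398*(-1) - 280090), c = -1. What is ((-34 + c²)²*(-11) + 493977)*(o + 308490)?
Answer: 14102799985953921/94846 ≈ 1.4869e+11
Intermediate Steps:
o = -1/189692 (o = 1/(90398 - 280090) = 1/(-189692) = -1/189692 ≈ -5.2717e-6)
((-34 + c²)²*(-11) + 493977)*(o + 308490) = ((-34 + (-1)²)²*(-11) + 493977)*(-1/189692 + 308490) = ((-34 + 1)²*(-11) + 493977)*(58518085079/189692) = ((-33)²*(-11) + 493977)*(58518085079/189692) = (1089*(-11) + 493977)*(58518085079/189692) = (-11979 + 493977)*(58518085079/189692) = 481998*(58518085079/189692) = 14102799985953921/94846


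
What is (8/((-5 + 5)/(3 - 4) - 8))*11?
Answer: -11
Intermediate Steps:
(8/((-5 + 5)/(3 - 4) - 8))*11 = (8/(0/(-1) - 8))*11 = (8/(0*(-1) - 8))*11 = (8/(0 - 8))*11 = (8/(-8))*11 = (8*(-⅛))*11 = -1*11 = -11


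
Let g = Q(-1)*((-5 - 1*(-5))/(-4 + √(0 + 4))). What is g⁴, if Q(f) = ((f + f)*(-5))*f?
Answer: 0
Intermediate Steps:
Q(f) = -10*f² (Q(f) = ((2*f)*(-5))*f = (-10*f)*f = -10*f²)
g = 0 (g = (-10*(-1)²)*((-5 - 1*(-5))/(-4 + √(0 + 4))) = (-10*1)*((-5 + 5)/(-4 + √4)) = -0/(-4 + 2) = -0/(-2) = -0*(-1)/2 = -10*0 = 0)
g⁴ = 0⁴ = 0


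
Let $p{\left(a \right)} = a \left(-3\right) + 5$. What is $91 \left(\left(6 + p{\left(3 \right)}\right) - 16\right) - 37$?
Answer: $-1311$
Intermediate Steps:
$p{\left(a \right)} = 5 - 3 a$ ($p{\left(a \right)} = - 3 a + 5 = 5 - 3 a$)
$91 \left(\left(6 + p{\left(3 \right)}\right) - 16\right) - 37 = 91 \left(\left(6 + \left(5 - 9\right)\right) - 16\right) - 37 = 91 \left(\left(6 - 4\right) - 16\right) - 37 = 91 \left(2 - 16\right) - 37 = 91 \left(-14\right) - 37 = -1274 - 37 = -1311$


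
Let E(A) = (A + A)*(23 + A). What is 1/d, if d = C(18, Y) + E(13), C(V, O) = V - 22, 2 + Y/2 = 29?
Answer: 1/932 ≈ 0.0010730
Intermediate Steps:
Y = 54 (Y = -4 + 2*29 = -4 + 58 = 54)
C(V, O) = -22 + V
E(A) = 2*A*(23 + A) (E(A) = (2*A)*(23 + A) = 2*A*(23 + A))
d = 932 (d = (-22 + 18) + 2*13*(23 + 13) = -4 + 2*13*36 = -4 + 936 = 932)
1/d = 1/932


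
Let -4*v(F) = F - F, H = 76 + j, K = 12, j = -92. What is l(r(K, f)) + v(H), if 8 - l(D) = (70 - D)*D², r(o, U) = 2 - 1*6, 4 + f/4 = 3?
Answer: -1176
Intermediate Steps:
f = -4 (f = -16 + 4*3 = -16 + 12 = -4)
r(o, U) = -4 (r(o, U) = 2 - 6 = -4)
H = -16 (H = 76 - 92 = -16)
v(F) = 0 (v(F) = -(F - F)/4 = -¼*0 = 0)
l(D) = 8 - D²*(70 - D) (l(D) = 8 - (70 - D)*D² = 8 - D²*(70 - D))
l(r(K, f)) + v(H) = (8 + (-4)³ - 70*(-4)²) + 0 = (8 - 64 - 70*16) + 0 = (8 - 64 - 1120) + 0 = -1176 + 0 = -1176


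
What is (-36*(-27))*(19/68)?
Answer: 4617/17 ≈ 271.59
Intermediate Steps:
(-36*(-27))*(19/68) = 972*(19*(1/68)) = 972*(19/68) = 4617/17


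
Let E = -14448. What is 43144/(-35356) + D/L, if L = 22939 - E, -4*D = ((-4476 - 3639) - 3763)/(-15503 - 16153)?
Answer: -25531007889605/20922317331216 ≈ -1.2203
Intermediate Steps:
D = -5939/63312 (D = -((-4476 - 3639) - 3763)/(4*(-15503 - 16153)) = -(-8115 - 3763)/(4*(-31656)) = -(-5939)*(-1)/(2*31656) = -1/4*5939/15828 = -5939/63312 ≈ -0.093805)
L = 37387 (L = 22939 - 1*(-14448) = 22939 + 14448 = 37387)
43144/(-35356) + D/L = 43144/(-35356) - 5939/63312/37387 = 43144*(-1/35356) - 5939/63312*1/37387 = -10786/8839 - 5939/2367045744 = -25531007889605/20922317331216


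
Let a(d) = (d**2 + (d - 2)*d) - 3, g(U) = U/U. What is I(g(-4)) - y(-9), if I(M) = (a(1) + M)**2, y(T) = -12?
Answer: 16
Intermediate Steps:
g(U) = 1
a(d) = -3 + d**2 + d*(-2 + d) (a(d) = (d**2 + (-2 + d)*d) - 3 = (d**2 + d*(-2 + d)) - 3 = -3 + d**2 + d*(-2 + d))
I(M) = (-3 + M)**2 (I(M) = ((-3 - 2*1 + 2*1**2) + M)**2 = ((-3 - 2 + 2*1) + M)**2 = ((-3 - 2 + 2) + M)**2 = (-3 + M)**2)
I(g(-4)) - y(-9) = (-3 + 1)**2 - 1*(-12) = (-2)**2 + 12 = 4 + 12 = 16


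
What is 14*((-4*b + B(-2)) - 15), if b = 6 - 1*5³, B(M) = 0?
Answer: 6454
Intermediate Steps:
b = -119 (b = 6 - 1*125 = 6 - 125 = -119)
14*((-4*b + B(-2)) - 15) = 14*((-4*(-119) + 0) - 15) = 14*((476 + 0) - 15) = 14*(476 - 15) = 14*461 = 6454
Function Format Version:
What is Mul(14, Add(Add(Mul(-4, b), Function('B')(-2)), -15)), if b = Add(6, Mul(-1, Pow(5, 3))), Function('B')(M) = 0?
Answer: 6454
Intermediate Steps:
b = -119 (b = Add(6, Mul(-1, 125)) = Add(6, -125) = -119)
Mul(14, Add(Add(Mul(-4, b), Function('B')(-2)), -15)) = Mul(14, Add(Add(Mul(-4, -119), 0), -15)) = Mul(14, Add(Add(476, 0), -15)) = Mul(14, Add(476, -15)) = Mul(14, 461) = 6454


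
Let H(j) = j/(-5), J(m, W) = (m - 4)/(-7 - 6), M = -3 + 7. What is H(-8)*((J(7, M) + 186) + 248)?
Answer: 45112/65 ≈ 694.03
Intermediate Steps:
M = 4
J(m, W) = 4/13 - m/13 (J(m, W) = (-4 + m)/(-13) = (-4 + m)*(-1/13) = 4/13 - m/13)
H(j) = -j/5 (H(j) = j*(-⅕) = -j/5)
H(-8)*((J(7, M) + 186) + 248) = (-⅕*(-8))*(((4/13 - 1/13*7) + 186) + 248) = 8*(((4/13 - 7/13) + 186) + 248)/5 = 8*((-3/13 + 186) + 248)/5 = 8*(2415/13 + 248)/5 = (8/5)*(5639/13) = 45112/65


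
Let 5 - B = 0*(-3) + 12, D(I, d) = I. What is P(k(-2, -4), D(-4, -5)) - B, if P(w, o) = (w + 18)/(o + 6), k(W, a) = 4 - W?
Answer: 19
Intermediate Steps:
B = -7 (B = 5 - (0*(-3) + 12) = 5 - (0 + 12) = 5 - 1*12 = 5 - 12 = -7)
P(w, o) = (18 + w)/(6 + o)
P(k(-2, -4), D(-4, -5)) - B = (18 + (4 - 1*(-2)))/(6 - 4) - 1*(-7) = (18 + (4 + 2))/2 + 7 = (18 + 6)/2 + 7 = (½)*24 + 7 = 12 + 7 = 19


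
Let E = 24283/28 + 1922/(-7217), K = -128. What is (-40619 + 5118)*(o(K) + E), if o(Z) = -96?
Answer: -790137130257/28868 ≈ -2.7371e+7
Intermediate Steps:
E = 25028085/28868 (E = 24283*(1/28) + 1922*(-1/7217) = 3469/4 - 1922/7217 = 25028085/28868 ≈ 866.98)
(-40619 + 5118)*(o(K) + E) = (-40619 + 5118)*(-96 + 25028085/28868) = -35501*22256757/28868 = -790137130257/28868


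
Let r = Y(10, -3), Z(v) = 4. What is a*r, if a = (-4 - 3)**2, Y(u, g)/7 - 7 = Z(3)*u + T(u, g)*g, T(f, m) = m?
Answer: 19208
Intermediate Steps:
Y(u, g) = 49 + 7*g**2 + 28*u (Y(u, g) = 49 + 7*(4*u + g*g) = 49 + 7*(4*u + g**2) = 49 + 7*(g**2 + 4*u) = 49 + (7*g**2 + 28*u) = 49 + 7*g**2 + 28*u)
r = 392 (r = 49 + 7*(-3)**2 + 28*10 = 49 + 7*9 + 280 = 49 + 63 + 280 = 392)
a = 49 (a = (-7)**2 = 49)
a*r = 49*392 = 19208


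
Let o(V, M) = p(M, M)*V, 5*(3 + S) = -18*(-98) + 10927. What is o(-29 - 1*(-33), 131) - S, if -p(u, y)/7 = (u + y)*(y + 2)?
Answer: -4891116/5 ≈ -9.7822e+5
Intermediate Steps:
p(u, y) = -7*(2 + y)*(u + y) (p(u, y) = -7*(u + y)*(y + 2) = -7*(u + y)*(2 + y) = -7*(2 + y)*(u + y))
S = 12676/5 (S = -3 + (-18*(-98) + 10927)/5 = -3 + (1764 + 10927)/5 = -3 + (⅕)*12691 = -3 + 12691/5 = 12676/5 ≈ 2535.2)
o(V, M) = V*(-28*M - 14*M²) (o(V, M) = (-14*M - 14*M - 7*M² - 7*M*M)*V = (-14*M - 14*M - 7*M² - 7*M²)*V = (-28*M - 14*M²)*V = V*(-28*M - 14*M²))
o(-29 - 1*(-33), 131) - S = -14*131*(-29 - 1*(-33))*(2 + 131) - 1*12676/5 = -14*131*(-29 + 33)*133 - 12676/5 = -14*131*4*133 - 12676/5 = -975688 - 12676/5 = -4891116/5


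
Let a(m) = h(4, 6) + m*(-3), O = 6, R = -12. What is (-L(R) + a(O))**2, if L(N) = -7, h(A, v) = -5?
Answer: 256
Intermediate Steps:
a(m) = -5 - 3*m (a(m) = -5 + m*(-3) = -5 - 3*m)
(-L(R) + a(O))**2 = (-1*(-7) + (-5 - 3*6))**2 = (7 + (-5 - 18))**2 = (7 - 23)**2 = (-16)**2 = 256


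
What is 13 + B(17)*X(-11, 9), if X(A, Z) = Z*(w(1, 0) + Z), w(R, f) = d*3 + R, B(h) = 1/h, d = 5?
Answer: 446/17 ≈ 26.235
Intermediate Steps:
w(R, f) = 15 + R (w(R, f) = 5*3 + R = 15 + R)
X(A, Z) = Z*(16 + Z) (X(A, Z) = Z*((15 + 1) + Z) = Z*(16 + Z))
13 + B(17)*X(-11, 9) = 13 + (9*(16 + 9))/17 = 13 + (9*25)/17 = 13 + (1/17)*225 = 13 + 225/17 = 446/17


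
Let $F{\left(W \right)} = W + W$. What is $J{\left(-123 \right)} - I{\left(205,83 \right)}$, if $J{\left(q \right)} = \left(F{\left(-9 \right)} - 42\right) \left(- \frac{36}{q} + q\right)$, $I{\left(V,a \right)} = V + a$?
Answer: $\frac{290052}{41} \approx 7074.4$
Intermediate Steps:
$F{\left(W \right)} = 2 W$
$J{\left(q \right)} = - 60 q + \frac{2160}{q}$ ($J{\left(q \right)} = \left(2 \left(-9\right) - 42\right) \left(- \frac{36}{q} + q\right) = \left(-18 - 42\right) \left(q - \frac{36}{q}\right) = - 60 \left(q - \frac{36}{q}\right) = - 60 q + \frac{2160}{q}$)
$J{\left(-123 \right)} - I{\left(205,83 \right)} = \left(\left(-60\right) \left(-123\right) + \frac{2160}{-123}\right) - \left(205 + 83\right) = \left(7380 + 2160 \left(- \frac{1}{123}\right)\right) - 288 = \left(7380 - \frac{720}{41}\right) - 288 = \frac{301860}{41} - 288 = \frac{290052}{41}$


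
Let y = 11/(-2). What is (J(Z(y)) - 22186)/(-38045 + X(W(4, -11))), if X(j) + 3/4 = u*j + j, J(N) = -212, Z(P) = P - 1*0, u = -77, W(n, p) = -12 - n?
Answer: 89592/147319 ≈ 0.60815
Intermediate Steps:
y = -11/2 (y = 11*(-½) = -11/2 ≈ -5.5000)
Z(P) = P (Z(P) = P + 0 = P)
X(j) = -¾ - 76*j (X(j) = -¾ + (-77*j + j) = -¾ - 76*j)
(J(Z(y)) - 22186)/(-38045 + X(W(4, -11))) = (-212 - 22186)/(-38045 + (-¾ - 76*(-12 - 1*4))) = -22398/(-38045 + (-¾ - 76*(-12 - 4))) = -22398/(-38045 + (-¾ - 76*(-16))) = -22398/(-38045 + (-¾ + 1216)) = -22398/(-38045 + 4861/4) = -22398/(-147319/4) = -22398*(-4/147319) = 89592/147319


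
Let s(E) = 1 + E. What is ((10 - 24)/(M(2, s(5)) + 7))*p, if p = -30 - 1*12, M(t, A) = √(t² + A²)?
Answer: 1372/3 - 392*√10/3 ≈ 44.129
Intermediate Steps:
M(t, A) = √(A² + t²)
p = -42 (p = -30 - 12 = -42)
((10 - 24)/(M(2, s(5)) + 7))*p = ((10 - 24)/(√((1 + 5)² + 2²) + 7))*(-42) = -14/(√(6² + 4) + 7)*(-42) = -14/(√(36 + 4) + 7)*(-42) = -14/(√40 + 7)*(-42) = -14/(2*√10 + 7)*(-42) = -14/(7 + 2*√10)*(-42) = 588/(7 + 2*√10)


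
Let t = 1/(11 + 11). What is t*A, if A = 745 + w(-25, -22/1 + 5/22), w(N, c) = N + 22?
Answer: 371/11 ≈ 33.727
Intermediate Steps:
t = 1/22 ≈ 0.045455
w(N, c) = 22 + N
A = 742 (A = 745 + (22 - 25) = 745 - 3 = 742)
t*A = (1/22)*742 = 371/11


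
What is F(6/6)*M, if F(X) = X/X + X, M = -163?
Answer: -326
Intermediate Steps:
F(X) = 1 + X
F(6/6)*M = (1 + 6/6)*(-163) = (1 + 6*(⅙))*(-163) = (1 + 1)*(-163) = 2*(-163) = -326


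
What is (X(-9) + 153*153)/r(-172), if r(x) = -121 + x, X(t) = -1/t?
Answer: -210682/2637 ≈ -79.895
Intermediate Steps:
(X(-9) + 153*153)/r(-172) = (-1/(-9) + 153*153)/(-121 - 172) = (-1*(-1/9) + 23409)/(-293) = (1/9 + 23409)*(-1/293) = (210682/9)*(-1/293) = -210682/2637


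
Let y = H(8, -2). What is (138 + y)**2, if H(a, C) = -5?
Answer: 17689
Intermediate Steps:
y = -5
(138 + y)**2 = (138 - 5)**2 = 133**2 = 17689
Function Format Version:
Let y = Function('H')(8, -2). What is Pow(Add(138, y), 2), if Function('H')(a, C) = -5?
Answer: 17689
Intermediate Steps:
y = -5
Pow(Add(138, y), 2) = Pow(Add(138, -5), 2) = Pow(133, 2) = 17689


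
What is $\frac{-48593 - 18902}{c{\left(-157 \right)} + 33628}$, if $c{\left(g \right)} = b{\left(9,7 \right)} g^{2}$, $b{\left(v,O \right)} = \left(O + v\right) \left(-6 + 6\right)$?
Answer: $- \frac{67495}{33628} \approx -2.0071$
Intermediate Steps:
$b{\left(v,O \right)} = 0$ ($b{\left(v,O \right)} = \left(O + v\right) 0 = 0$)
$c{\left(g \right)} = 0$ ($c{\left(g \right)} = 0 g^{2} = 0$)
$\frac{-48593 - 18902}{c{\left(-157 \right)} + 33628} = \frac{-48593 - 18902}{0 + 33628} = - \frac{67495}{33628}$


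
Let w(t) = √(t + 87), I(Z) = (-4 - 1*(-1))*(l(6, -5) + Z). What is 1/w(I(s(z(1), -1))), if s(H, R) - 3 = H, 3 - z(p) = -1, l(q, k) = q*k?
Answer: √39/78 ≈ 0.080064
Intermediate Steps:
l(q, k) = k*q
z(p) = 4 (z(p) = 3 - 1*(-1) = 3 + 1 = 4)
s(H, R) = 3 + H
I(Z) = 90 - 3*Z (I(Z) = (-4 - 1*(-1))*(-5*6 + Z) = (-4 + 1)*(-30 + Z) = -3*(-30 + Z) = 90 - 3*Z)
w(t) = √(87 + t)
1/w(I(s(z(1), -1))) = 1/(√(87 + (90 - 3*(3 + 4)))) = 1/(√(87 + (90 - 3*7))) = 1/(√(87 + (90 - 21))) = 1/(√(87 + 69)) = 1/(√156) = 1/(2*√39) = √39/78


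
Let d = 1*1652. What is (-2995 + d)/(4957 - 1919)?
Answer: -1343/3038 ≈ -0.44207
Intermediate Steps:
d = 1652
(-2995 + d)/(4957 - 1919) = (-2995 + 1652)/(4957 - 1919) = -1343/3038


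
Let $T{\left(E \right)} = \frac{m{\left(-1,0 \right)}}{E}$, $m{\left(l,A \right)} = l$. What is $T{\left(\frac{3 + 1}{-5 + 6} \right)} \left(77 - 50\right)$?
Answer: $- \frac{27}{4} \approx -6.75$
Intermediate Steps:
$T{\left(E \right)} = - \frac{1}{E}$
$T{\left(\frac{3 + 1}{-5 + 6} \right)} \left(77 - 50\right) = - \frac{1}{\left(3 + 1\right) \frac{1}{-5 + 6}} \left(77 - 50\right) = - \frac{1}{4 \cdot 1^{-1}} \cdot 27 = - \frac{1}{4 \cdot 1} \cdot 27 = - \frac{1}{4} \cdot 27 = \left(-1\right) \frac{1}{4} \cdot 27 = \left(- \frac{1}{4}\right) 27 = - \frac{27}{4}$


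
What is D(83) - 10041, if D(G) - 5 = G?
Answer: -9953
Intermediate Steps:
D(G) = 5 + G
D(83) - 10041 = (5 + 83) - 10041 = 88 - 10041 = -9953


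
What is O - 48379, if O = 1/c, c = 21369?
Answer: -1033810850/21369 ≈ -48379.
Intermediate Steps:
O = 1/21369 ≈ 4.6797e-5
O - 48379 = 1/21369 - 48379 = -1033810850/21369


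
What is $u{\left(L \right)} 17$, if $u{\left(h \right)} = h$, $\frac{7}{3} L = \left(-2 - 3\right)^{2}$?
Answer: $\frac{1275}{7} \approx 182.14$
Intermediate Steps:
$L = \frac{75}{7}$ ($L = \frac{3 \left(-2 - 3\right)^{2}}{7} = \frac{3 \left(-5\right)^{2}}{7} = \frac{3}{7} \cdot 25 = \frac{75}{7} \approx 10.714$)
$u{\left(L \right)} 17 = \frac{75}{7} \cdot 17 = \frac{1275}{7}$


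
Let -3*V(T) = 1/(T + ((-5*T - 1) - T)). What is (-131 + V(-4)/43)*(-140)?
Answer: 44951480/2451 ≈ 18340.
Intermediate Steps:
V(T) = -1/(3*(-1 - 5*T)) (V(T) = -1/(3*(T + ((-5*T - 1) - T))) = -1/(3*(T + ((-1 - 5*T) - T))) = -1/(3*(T + (-1 - 6*T))) = -1/(3*(-1 - 5*T)))
(-131 + V(-4)/43)*(-140) = (-131 + (1/(3*(1 + 5*(-4))))/43)*(-140) = (-131 + (1/(3*(1 - 20)))*(1/43))*(-140) = (-131 + ((⅓)/(-19))*(1/43))*(-140) = (-131 + ((⅓)*(-1/19))*(1/43))*(-140) = (-131 - 1/57*1/43)*(-140) = (-131 - 1/2451)*(-140) = -321082/2451*(-140) = 44951480/2451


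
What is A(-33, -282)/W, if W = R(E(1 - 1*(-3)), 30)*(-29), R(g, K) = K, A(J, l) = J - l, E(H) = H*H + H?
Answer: -83/290 ≈ -0.28621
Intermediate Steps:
E(H) = H + H**2 (E(H) = H**2 + H = H + H**2)
W = -870 (W = 30*(-29) = -870)
A(-33, -282)/W = (-33 - 1*(-282))/(-870) = (-33 + 282)*(-1/870) = 249*(-1/870) = -83/290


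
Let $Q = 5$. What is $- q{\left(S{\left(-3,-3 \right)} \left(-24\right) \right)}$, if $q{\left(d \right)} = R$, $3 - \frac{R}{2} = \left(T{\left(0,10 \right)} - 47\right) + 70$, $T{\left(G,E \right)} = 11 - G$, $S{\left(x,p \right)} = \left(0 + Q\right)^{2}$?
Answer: $62$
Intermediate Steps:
$S{\left(x,p \right)} = 25$ ($S{\left(x,p \right)} = \left(0 + 5\right)^{2} = 5^{2} = 25$)
$R = -62$ ($R = 6 - 2 \left(\left(\left(11 - 0\right) - 47\right) + 70\right) = 6 - 2 \left(\left(\left(11 + 0\right) - 47\right) + 70\right) = 6 - 2 \left(\left(11 - 47\right) + 70\right) = 6 - 2 \left(-36 + 70\right) = 6 - 68 = -62$)
$q{\left(d \right)} = -62$
$- q{\left(S{\left(-3,-3 \right)} \left(-24\right) \right)} = \left(-1\right) \left(-62\right) = 62$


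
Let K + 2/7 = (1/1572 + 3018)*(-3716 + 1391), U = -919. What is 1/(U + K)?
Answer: -3668/25741183165 ≈ -1.4250e-7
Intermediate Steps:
K = -25737812273/3668 (K = -2/7 + (1/1572 + 3018)*(-3716 + 1391) = -2/7 + (1/1572 + 3018)*(-2325) = -2/7 + (4744297/1572)*(-2325) = -2/7 - 3676830175/524 = -25737812273/3668 ≈ -7.0168e+6)
1/(U + K) = 1/(-919 - 25737812273/3668) = 1/(-25741183165/3668) = -3668/25741183165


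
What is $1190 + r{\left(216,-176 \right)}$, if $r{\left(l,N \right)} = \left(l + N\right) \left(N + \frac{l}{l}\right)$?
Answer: $-5810$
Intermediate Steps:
$r{\left(l,N \right)} = \left(1 + N\right) \left(N + l\right)$ ($r{\left(l,N \right)} = \left(N + l\right) \left(N + 1\right) = \left(N + l\right) \left(1 + N\right) = \left(1 + N\right) \left(N + l\right)$)
$1190 + r{\left(216,-176 \right)} = 1190 + \left(-176 + 216 + \left(-176\right)^{2} - 38016\right) = 1190 + \left(-176 + 216 + 30976 - 38016\right) = 1190 - 7000 = -5810$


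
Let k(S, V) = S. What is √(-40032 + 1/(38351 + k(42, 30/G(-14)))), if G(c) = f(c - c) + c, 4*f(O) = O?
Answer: 5*I*√2360322665599/38393 ≈ 200.08*I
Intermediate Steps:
f(O) = O/4
G(c) = c (G(c) = (c - c)/4 + c = (¼)*0 + c = 0 + c = c)
√(-40032 + 1/(38351 + k(42, 30/G(-14)))) = √(-40032 + 1/(38351 + 42)) = √(-40032 + 1/38393) = √(-1536948575/38393) = 5*I*√2360322665599/38393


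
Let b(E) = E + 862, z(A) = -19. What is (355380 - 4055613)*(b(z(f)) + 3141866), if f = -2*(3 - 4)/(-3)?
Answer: -11628755551197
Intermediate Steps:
f = -⅔ (f = -2*(-1)*(-⅓) = 2*(-⅓) = -⅔ ≈ -0.66667)
b(E) = 862 + E
(355380 - 4055613)*(b(z(f)) + 3141866) = (355380 - 4055613)*((862 - 19) + 3141866) = -3700233*(843 + 3141866) = -3700233*3142709 = -11628755551197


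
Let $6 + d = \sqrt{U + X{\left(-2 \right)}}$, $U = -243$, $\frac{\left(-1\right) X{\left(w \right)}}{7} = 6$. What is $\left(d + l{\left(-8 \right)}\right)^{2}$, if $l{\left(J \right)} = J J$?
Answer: $\left(58 + i \sqrt{285}\right)^{2} \approx 3079.0 + 1958.3 i$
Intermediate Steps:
$X{\left(w \right)} = -42$ ($X{\left(w \right)} = \left(-7\right) 6 = -42$)
$l{\left(J \right)} = J^{2}$
$d = -6 + i \sqrt{285}$ ($d = -6 + \sqrt{-243 - 42} = -6 + \sqrt{-285} = -6 + i \sqrt{285} \approx -6.0 + 16.882 i$)
$\left(d + l{\left(-8 \right)}\right)^{2} = \left(\left(-6 + i \sqrt{285}\right) + \left(-8\right)^{2}\right)^{2} = \left(\left(-6 + i \sqrt{285}\right) + 64\right)^{2} = \left(58 + i \sqrt{285}\right)^{2}$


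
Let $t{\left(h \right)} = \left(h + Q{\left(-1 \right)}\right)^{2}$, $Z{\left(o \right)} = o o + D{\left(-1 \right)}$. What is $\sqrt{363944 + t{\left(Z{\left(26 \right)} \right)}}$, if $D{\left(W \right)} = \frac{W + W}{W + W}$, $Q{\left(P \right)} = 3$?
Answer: $6 \sqrt{22954} \approx 909.04$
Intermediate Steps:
$D{\left(W \right)} = 1$ ($D{\left(W \right)} = \frac{2 W}{2 W} = 2 W \frac{1}{2 W} = 1$)
$Z{\left(o \right)} = 1 + o^{2}$ ($Z{\left(o \right)} = o o + 1 = o^{2} + 1 = 1 + o^{2}$)
$t{\left(h \right)} = \left(3 + h\right)^{2}$ ($t{\left(h \right)} = \left(h + 3\right)^{2} = \left(3 + h\right)^{2}$)
$\sqrt{363944 + t{\left(Z{\left(26 \right)} \right)}} = \sqrt{363944 + \left(3 + \left(1 + 26^{2}\right)\right)^{2}} = \sqrt{363944 + \left(3 + \left(1 + 676\right)\right)^{2}} = \sqrt{363944 + \left(3 + 677\right)^{2}} = \sqrt{363944 + 680^{2}} = \sqrt{363944 + 462400} = \sqrt{826344} = 6 \sqrt{22954}$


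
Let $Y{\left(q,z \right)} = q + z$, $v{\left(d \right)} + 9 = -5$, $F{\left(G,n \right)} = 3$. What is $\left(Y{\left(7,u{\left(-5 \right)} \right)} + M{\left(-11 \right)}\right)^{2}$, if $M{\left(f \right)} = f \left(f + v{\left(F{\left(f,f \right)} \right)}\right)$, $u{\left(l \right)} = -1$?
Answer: $78961$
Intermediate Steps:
$v{\left(d \right)} = -14$ ($v{\left(d \right)} = -9 - 5 = -14$)
$M{\left(f \right)} = f \left(-14 + f\right)$ ($M{\left(f \right)} = f \left(f - 14\right) = f \left(-14 + f\right)$)
$\left(Y{\left(7,u{\left(-5 \right)} \right)} + M{\left(-11 \right)}\right)^{2} = \left(\left(7 - 1\right) - 11 \left(-14 - 11\right)\right)^{2} = \left(6 - -275\right)^{2} = \left(6 + 275\right)^{2} = 281^{2} = 78961$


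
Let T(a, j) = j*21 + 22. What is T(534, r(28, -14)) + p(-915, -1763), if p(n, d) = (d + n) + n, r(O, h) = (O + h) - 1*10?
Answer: -3487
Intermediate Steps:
r(O, h) = -10 + O + h (r(O, h) = (O + h) - 10 = -10 + O + h)
p(n, d) = d + 2*n
T(a, j) = 22 + 21*j (T(a, j) = 21*j + 22 = 22 + 21*j)
T(534, r(28, -14)) + p(-915, -1763) = (22 + 21*(-10 + 28 - 14)) + (-1763 + 2*(-915)) = (22 + 21*4) + (-1763 - 1830) = (22 + 84) - 3593 = 106 - 3593 = -3487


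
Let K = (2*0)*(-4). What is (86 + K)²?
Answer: 7396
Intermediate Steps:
K = 0 (K = 0*(-4) = 0)
(86 + K)² = (86 + 0)² = 86² = 7396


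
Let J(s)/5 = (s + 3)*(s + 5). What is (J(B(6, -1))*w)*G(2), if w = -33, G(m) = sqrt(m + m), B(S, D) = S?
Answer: -32670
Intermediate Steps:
G(m) = sqrt(2)*sqrt(m) (G(m) = sqrt(2*m) = sqrt(2)*sqrt(m))
J(s) = 5*(3 + s)*(5 + s) (J(s) = 5*((s + 3)*(s + 5)) = 5*((3 + s)*(5 + s)) = 5*(3 + s)*(5 + s))
(J(B(6, -1))*w)*G(2) = ((75 + 5*6**2 + 40*6)*(-33))*(sqrt(2)*sqrt(2)) = ((75 + 5*36 + 240)*(-33))*2 = ((75 + 180 + 240)*(-33))*2 = (495*(-33))*2 = -16335*2 = -32670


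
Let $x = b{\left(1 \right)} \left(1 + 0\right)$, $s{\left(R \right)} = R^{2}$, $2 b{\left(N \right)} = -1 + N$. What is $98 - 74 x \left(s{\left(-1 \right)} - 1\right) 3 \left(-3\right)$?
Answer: $98$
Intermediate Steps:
$b{\left(N \right)} = - \frac{1}{2} + \frac{N}{2}$ ($b{\left(N \right)} = \frac{-1 + N}{2} = - \frac{1}{2} + \frac{N}{2}$)
$x = 0$ ($x = \left(- \frac{1}{2} + \frac{1}{2} \cdot 1\right) \left(1 + 0\right) = \left(- \frac{1}{2} + \frac{1}{2}\right) 1 = 0 \cdot 1 = 0$)
$98 - 74 x \left(s{\left(-1 \right)} - 1\right) 3 \left(-3\right) = 98 - 74 \cdot 0 \left(\left(-1\right)^{2} - 1\right) 3 \left(-3\right) = 98 - 74 \cdot 0 \left(1 - 1\right) 3 \left(-3\right) = 98 - 74 \cdot 0 \cdot 0 \cdot 3 \left(-3\right) = 98 - 74 \cdot 0 \cdot 0 \left(-3\right) = 98 - 74 \cdot 0 \left(-3\right) = 98 - 0 = 98 + 0 = 98$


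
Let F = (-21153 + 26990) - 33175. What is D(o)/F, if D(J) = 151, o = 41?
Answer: -151/27338 ≈ -0.0055234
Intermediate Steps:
F = -27338 (F = 5837 - 33175 = -27338)
D(o)/F = 151/(-27338) = 151*(-1/27338) = -151/27338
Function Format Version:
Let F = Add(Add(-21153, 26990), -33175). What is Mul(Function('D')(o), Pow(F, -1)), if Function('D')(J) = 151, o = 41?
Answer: Rational(-151, 27338) ≈ -0.0055234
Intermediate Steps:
F = -27338 (F = Add(5837, -33175) = -27338)
Mul(Function('D')(o), Pow(F, -1)) = Mul(151, Pow(-27338, -1)) = Mul(151, Rational(-1, 27338)) = Rational(-151, 27338)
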